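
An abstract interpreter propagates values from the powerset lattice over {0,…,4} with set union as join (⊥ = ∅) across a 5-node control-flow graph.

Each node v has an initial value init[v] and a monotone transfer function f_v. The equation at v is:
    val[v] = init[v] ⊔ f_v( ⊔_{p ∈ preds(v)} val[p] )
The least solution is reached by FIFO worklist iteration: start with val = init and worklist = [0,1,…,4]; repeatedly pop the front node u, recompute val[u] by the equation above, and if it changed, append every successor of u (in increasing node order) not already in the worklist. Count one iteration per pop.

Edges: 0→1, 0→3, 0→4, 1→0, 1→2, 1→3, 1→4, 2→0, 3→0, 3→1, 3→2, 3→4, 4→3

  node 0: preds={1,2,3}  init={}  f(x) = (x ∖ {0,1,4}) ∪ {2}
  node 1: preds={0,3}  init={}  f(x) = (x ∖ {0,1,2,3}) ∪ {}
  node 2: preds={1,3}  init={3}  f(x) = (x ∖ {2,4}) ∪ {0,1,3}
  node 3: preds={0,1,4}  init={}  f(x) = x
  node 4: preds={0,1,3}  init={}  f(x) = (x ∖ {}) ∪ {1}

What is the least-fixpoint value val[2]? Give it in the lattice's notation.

{0,1,3}

Trace (13 dequeues):
  [1] u=0 | in {3} | out {2,3} | prev {} | push {}
  [2] u=1 | in {2,3} | out {} | ==
  [3] u=2 | in {} | out {0,1,3} | prev {3} | push {0}
  [4] u=3 | in {2,3} | out {2,3} | prev {} | push {1,2}
  [5] u=4 | in {2,3} | out {1,2,3} | prev {} | push {3}
  [6] u=0 | in {0,1,2,3} | out {2,3} | ==
  [7] u=1 | in {2,3} | out {} | ==
  [8] u=2 | in {2,3} | out {0,1,3} | ==
  [9] u=3 | in {1,2,3} | out {1,2,3} | prev {2,3} | push {0,1,2,4}
  [10] u=0 | in {0,1,2,3} | out {2,3} | ==
  [11] u=1 | in {1,2,3} | out {} | ==
  [12] u=2 | in {1,2,3} | out {0,1,3} | ==
  [13] u=4 | in {1,2,3} | out {1,2,3} | ==

Converged values:
  [0] {2,3}
  [1] {}
  [2] {0,1,3}
  [3] {1,2,3}
  [4] {1,2,3}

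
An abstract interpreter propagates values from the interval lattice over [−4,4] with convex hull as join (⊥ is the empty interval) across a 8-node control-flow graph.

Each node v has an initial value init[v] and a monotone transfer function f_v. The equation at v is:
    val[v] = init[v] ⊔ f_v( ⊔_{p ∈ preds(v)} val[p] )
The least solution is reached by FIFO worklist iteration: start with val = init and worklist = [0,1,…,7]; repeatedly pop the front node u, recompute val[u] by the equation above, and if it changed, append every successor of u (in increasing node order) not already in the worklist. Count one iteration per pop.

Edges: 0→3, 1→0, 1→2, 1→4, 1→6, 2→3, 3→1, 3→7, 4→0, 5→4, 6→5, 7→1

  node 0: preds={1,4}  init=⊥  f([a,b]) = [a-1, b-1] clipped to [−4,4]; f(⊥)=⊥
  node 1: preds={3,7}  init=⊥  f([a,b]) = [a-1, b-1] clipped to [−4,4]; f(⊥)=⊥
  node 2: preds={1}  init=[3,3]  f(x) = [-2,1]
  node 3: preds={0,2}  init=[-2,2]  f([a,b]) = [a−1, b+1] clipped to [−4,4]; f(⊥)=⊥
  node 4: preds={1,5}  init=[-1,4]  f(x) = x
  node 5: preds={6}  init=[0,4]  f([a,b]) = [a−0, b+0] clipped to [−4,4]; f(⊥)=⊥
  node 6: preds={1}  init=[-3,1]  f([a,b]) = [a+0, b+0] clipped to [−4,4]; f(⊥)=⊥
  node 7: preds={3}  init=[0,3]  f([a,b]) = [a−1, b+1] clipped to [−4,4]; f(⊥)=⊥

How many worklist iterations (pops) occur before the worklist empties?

Iteration log — 20 steps:
  step 1. node 0  ⊔preds=[-1,4]  new=[-2,3]  old=⊥  +wl: 
  step 2. node 1  ⊔preds=[-2,3]  new=[-3,2]  old=⊥  +wl: 0
  step 3. node 2  ⊔preds=[-3,2]  new=[-2,3]  old=[3,3]  +wl: 
  step 4. node 3  ⊔preds=[-2,3]  new=[-3,4]  old=[-2,2]  +wl: 1
  step 5. node 4  ⊔preds=[-3,4]  new=[-3,4]  old=[-1,4]  +wl: 
  step 6. node 5  ⊔preds=[-3,1]  new=[-3,4]  old=[0,4]  +wl: 4
  step 7. node 6  ⊔preds=[-3,2]  new=[-3,2]  old=[-3,1]  +wl: 5
  step 8. node 7  ⊔preds=[-3,4]  new=[-4,4]  old=[0,3]  +wl: 
  step 9. node 0  ⊔preds=[-3,4]  new=[-4,3]  old=[-2,3]  +wl: 3
  step 10. node 1  ⊔preds=[-4,4]  new=[-4,3]  old=[-3,2]  +wl: 0,2,6
  step 11. node 4  ⊔preds=[-4,4]  new=[-4,4]  old=[-3,4]  +wl: 
  step 12. node 5  ⊔preds=[-3,2]  new=[-3,4]  stable
  step 13. node 3  ⊔preds=[-4,3]  new=[-4,4]  old=[-3,4]  +wl: 1,7
  step 14. node 0  ⊔preds=[-4,4]  new=[-4,3]  stable
  step 15. node 2  ⊔preds=[-4,3]  new=[-2,3]  stable
  step 16. node 6  ⊔preds=[-4,3]  new=[-4,3]  old=[-3,2]  +wl: 5
  step 17. node 1  ⊔preds=[-4,4]  new=[-4,3]  stable
  step 18. node 7  ⊔preds=[-4,4]  new=[-4,4]  stable
  step 19. node 5  ⊔preds=[-4,3]  new=[-4,4]  old=[-3,4]  +wl: 4
  step 20. node 4  ⊔preds=[-4,4]  new=[-4,4]  stable

Least fixpoint reached:
  node 0: [-4,3]
  node 1: [-4,3]
  node 2: [-2,3]
  node 3: [-4,4]
  node 4: [-4,4]
  node 5: [-4,4]
  node 6: [-4,3]
  node 7: [-4,4]

20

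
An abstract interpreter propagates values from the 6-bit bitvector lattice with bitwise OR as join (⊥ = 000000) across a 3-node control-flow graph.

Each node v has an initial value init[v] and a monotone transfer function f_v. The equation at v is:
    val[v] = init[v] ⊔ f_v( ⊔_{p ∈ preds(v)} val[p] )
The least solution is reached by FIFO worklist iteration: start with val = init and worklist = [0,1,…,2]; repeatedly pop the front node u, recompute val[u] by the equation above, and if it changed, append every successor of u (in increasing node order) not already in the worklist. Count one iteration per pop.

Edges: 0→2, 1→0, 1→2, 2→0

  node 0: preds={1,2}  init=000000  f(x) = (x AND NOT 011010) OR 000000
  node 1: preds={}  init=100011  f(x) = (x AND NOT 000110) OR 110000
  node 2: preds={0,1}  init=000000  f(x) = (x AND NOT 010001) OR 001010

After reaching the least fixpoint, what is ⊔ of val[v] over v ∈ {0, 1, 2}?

Iteration log — 4 steps:
  step 1. node 0  ⊔preds=100011  new=100001  old=000000  +wl: 
  step 2. node 1  ⊔preds=000000  new=110011  old=100011  +wl: 0
  step 3. node 2  ⊔preds=110011  new=101010  old=000000  +wl: 
  step 4. node 0  ⊔preds=111011  new=100001  stable

Least fixpoint reached:
  node 0: 100001
  node 1: 110011
  node 2: 101010

111011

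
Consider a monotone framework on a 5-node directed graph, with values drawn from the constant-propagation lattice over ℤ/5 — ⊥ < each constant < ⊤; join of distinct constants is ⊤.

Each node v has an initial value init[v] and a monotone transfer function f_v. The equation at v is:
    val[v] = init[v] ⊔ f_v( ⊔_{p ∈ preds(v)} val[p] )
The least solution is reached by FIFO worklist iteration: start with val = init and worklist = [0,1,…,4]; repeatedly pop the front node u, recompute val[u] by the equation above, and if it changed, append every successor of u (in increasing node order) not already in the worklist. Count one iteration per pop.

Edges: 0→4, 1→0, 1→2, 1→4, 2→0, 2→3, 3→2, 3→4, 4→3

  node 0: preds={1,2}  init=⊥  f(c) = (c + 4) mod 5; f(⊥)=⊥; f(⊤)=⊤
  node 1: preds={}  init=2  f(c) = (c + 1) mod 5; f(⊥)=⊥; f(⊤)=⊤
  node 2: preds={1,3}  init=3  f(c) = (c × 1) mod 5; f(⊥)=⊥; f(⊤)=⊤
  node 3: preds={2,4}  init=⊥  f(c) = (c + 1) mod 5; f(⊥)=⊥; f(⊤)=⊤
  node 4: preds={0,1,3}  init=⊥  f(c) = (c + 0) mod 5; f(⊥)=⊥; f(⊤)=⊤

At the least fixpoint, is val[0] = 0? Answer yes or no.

Iteration log — 8 steps:
  step 1. node 0  ⊔preds=⊤  new=⊤  old=⊥  +wl: 
  step 2. node 1  ⊔preds=⊥  new=2  stable
  step 3. node 2  ⊔preds=2  new=⊤  old=3  +wl: 0
  step 4. node 3  ⊔preds=⊤  new=⊤  old=⊥  +wl: 2
  step 5. node 4  ⊔preds=⊤  new=⊤  old=⊥  +wl: 3
  step 6. node 0  ⊔preds=⊤  new=⊤  stable
  step 7. node 2  ⊔preds=⊤  new=⊤  stable
  step 8. node 3  ⊔preds=⊤  new=⊤  stable

Least fixpoint reached:
  node 0: ⊤
  node 1: 2
  node 2: ⊤
  node 3: ⊤
  node 4: ⊤

no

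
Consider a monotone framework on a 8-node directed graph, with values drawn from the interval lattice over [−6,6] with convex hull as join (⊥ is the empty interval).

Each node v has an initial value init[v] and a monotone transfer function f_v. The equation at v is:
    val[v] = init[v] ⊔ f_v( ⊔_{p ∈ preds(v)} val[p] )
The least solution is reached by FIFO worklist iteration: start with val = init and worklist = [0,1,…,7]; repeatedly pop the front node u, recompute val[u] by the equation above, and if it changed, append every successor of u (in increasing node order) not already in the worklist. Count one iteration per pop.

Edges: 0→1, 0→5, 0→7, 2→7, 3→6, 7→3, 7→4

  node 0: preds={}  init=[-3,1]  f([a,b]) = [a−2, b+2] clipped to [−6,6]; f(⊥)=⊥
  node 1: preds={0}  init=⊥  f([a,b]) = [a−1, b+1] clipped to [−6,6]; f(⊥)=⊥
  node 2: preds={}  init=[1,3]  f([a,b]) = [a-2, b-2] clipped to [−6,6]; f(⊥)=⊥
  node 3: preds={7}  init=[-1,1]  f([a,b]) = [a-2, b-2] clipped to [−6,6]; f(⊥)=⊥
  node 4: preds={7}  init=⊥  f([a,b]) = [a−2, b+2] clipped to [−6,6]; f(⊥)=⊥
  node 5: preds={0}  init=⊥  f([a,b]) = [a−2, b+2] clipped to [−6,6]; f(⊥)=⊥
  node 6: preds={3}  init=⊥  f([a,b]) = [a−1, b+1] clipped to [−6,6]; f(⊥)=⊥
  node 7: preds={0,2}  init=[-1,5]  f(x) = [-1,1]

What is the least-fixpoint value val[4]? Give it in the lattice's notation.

Iteration log — 8 steps:
  step 1. node 0  ⊔preds=⊥  new=[-3,1]  stable
  step 2. node 1  ⊔preds=[-3,1]  new=[-4,2]  old=⊥  +wl: 
  step 3. node 2  ⊔preds=⊥  new=[1,3]  stable
  step 4. node 3  ⊔preds=[-1,5]  new=[-3,3]  old=[-1,1]  +wl: 
  step 5. node 4  ⊔preds=[-1,5]  new=[-3,6]  old=⊥  +wl: 
  step 6. node 5  ⊔preds=[-3,1]  new=[-5,3]  old=⊥  +wl: 
  step 7. node 6  ⊔preds=[-3,3]  new=[-4,4]  old=⊥  +wl: 
  step 8. node 7  ⊔preds=[-3,3]  new=[-1,5]  stable

Least fixpoint reached:
  node 0: [-3,1]
  node 1: [-4,2]
  node 2: [1,3]
  node 3: [-3,3]
  node 4: [-3,6]
  node 5: [-5,3]
  node 6: [-4,4]
  node 7: [-1,5]

[-3,6]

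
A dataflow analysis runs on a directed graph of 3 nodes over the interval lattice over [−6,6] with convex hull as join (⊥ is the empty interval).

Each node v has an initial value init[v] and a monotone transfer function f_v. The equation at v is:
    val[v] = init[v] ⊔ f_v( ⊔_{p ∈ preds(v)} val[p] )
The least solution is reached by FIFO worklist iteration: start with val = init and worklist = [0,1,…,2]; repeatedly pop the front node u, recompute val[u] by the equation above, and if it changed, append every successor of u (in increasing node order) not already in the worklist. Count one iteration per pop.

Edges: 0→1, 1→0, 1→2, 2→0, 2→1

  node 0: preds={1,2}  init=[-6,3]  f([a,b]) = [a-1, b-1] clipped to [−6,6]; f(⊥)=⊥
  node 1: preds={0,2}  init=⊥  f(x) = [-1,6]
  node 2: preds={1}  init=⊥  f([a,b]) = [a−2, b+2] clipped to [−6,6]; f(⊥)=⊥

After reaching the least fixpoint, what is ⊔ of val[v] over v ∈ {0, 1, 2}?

Iteration log — 5 steps:
  step 1. node 0  ⊔preds=⊥  new=[-6,3]  stable
  step 2. node 1  ⊔preds=[-6,3]  new=[-1,6]  old=⊥  +wl: 0
  step 3. node 2  ⊔preds=[-1,6]  new=[-3,6]  old=⊥  +wl: 1
  step 4. node 0  ⊔preds=[-3,6]  new=[-6,5]  old=[-6,3]  +wl: 
  step 5. node 1  ⊔preds=[-6,6]  new=[-1,6]  stable

Least fixpoint reached:
  node 0: [-6,5]
  node 1: [-1,6]
  node 2: [-3,6]

[-6,6]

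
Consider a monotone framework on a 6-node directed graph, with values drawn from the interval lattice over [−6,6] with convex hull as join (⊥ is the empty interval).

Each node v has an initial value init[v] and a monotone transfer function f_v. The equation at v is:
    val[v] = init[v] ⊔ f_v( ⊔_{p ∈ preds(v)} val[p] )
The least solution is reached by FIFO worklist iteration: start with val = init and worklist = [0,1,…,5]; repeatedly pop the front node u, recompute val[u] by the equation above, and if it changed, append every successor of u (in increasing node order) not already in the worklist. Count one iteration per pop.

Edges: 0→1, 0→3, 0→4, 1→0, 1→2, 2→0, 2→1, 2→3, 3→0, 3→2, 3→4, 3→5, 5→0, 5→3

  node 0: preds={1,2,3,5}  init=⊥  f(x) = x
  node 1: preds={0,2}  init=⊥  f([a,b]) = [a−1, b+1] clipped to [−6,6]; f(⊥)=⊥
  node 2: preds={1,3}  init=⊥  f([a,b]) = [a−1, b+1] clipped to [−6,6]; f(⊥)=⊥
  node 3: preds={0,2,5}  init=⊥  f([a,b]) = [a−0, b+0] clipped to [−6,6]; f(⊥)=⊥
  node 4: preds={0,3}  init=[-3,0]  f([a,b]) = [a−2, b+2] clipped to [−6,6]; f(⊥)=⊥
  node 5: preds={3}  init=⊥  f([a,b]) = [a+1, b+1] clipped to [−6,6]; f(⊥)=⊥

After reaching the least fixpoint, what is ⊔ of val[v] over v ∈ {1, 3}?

⊥

Iteration log — 6 steps:
  step 1. node 0  ⊔preds=⊥  new=⊥  stable
  step 2. node 1  ⊔preds=⊥  new=⊥  stable
  step 3. node 2  ⊔preds=⊥  new=⊥  stable
  step 4. node 3  ⊔preds=⊥  new=⊥  stable
  step 5. node 4  ⊔preds=⊥  new=[-3,0]  stable
  step 6. node 5  ⊔preds=⊥  new=⊥  stable

Least fixpoint reached:
  node 0: ⊥
  node 1: ⊥
  node 2: ⊥
  node 3: ⊥
  node 4: [-3,0]
  node 5: ⊥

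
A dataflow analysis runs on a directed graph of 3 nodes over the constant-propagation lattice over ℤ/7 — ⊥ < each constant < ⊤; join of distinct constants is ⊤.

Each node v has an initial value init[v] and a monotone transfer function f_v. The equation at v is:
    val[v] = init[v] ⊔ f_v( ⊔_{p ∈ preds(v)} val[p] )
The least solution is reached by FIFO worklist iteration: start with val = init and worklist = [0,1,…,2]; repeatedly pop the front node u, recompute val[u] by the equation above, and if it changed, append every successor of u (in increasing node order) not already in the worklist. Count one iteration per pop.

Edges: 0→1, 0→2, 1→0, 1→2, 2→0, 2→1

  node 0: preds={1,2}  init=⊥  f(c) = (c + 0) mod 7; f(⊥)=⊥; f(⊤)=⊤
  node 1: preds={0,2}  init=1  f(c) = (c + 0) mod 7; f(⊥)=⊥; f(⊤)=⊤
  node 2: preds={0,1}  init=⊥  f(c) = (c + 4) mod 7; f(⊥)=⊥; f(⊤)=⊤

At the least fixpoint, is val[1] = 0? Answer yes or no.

Iteration log — 8 steps:
  step 1. node 0  ⊔preds=1  new=1  old=⊥  +wl: 
  step 2. node 1  ⊔preds=1  new=1  stable
  step 3. node 2  ⊔preds=1  new=5  old=⊥  +wl: 0,1
  step 4. node 0  ⊔preds=⊤  new=⊤  old=1  +wl: 2
  step 5. node 1  ⊔preds=⊤  new=⊤  old=1  +wl: 0
  step 6. node 2  ⊔preds=⊤  new=⊤  old=5  +wl: 1
  step 7. node 0  ⊔preds=⊤  new=⊤  stable
  step 8. node 1  ⊔preds=⊤  new=⊤  stable

Least fixpoint reached:
  node 0: ⊤
  node 1: ⊤
  node 2: ⊤

no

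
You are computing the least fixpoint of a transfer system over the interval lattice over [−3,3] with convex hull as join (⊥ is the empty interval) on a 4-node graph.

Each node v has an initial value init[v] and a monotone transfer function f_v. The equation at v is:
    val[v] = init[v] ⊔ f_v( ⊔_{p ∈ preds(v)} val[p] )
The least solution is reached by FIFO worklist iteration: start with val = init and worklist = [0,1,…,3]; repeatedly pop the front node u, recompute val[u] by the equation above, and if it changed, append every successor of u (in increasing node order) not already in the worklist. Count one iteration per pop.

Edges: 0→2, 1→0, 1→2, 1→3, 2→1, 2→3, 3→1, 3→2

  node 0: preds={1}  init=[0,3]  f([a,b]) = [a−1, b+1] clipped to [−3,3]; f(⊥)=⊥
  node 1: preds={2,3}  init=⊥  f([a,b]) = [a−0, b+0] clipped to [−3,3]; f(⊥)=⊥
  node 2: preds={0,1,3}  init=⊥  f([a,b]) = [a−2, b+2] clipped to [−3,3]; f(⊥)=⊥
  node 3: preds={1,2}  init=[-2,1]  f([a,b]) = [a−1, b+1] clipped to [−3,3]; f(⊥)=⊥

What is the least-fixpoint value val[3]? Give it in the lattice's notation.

Worklist (9 pops):
  #1 pop 0: in=⊥ → [0,3] (no change)
  #2 pop 1: in=[-2,1] → [-2,1] (was ⊥); enqueue [0]
  #3 pop 2: in=[-2,3] → [-3,3] (was ⊥); enqueue [1]
  #4 pop 3: in=[-3,3] → [-3,3] (was [-2,1]); enqueue [2]
  #5 pop 0: in=[-2,1] → [-3,3] (was [0,3]); enqueue []
  #6 pop 1: in=[-3,3] → [-3,3] (was [-2,1]); enqueue [0,3]
  #7 pop 2: in=[-3,3] → [-3,3] (no change)
  #8 pop 0: in=[-3,3] → [-3,3] (no change)
  #9 pop 3: in=[-3,3] → [-3,3] (no change)

Fixpoint:
  val[0] = [-3,3]
  val[1] = [-3,3]
  val[2] = [-3,3]
  val[3] = [-3,3]

[-3,3]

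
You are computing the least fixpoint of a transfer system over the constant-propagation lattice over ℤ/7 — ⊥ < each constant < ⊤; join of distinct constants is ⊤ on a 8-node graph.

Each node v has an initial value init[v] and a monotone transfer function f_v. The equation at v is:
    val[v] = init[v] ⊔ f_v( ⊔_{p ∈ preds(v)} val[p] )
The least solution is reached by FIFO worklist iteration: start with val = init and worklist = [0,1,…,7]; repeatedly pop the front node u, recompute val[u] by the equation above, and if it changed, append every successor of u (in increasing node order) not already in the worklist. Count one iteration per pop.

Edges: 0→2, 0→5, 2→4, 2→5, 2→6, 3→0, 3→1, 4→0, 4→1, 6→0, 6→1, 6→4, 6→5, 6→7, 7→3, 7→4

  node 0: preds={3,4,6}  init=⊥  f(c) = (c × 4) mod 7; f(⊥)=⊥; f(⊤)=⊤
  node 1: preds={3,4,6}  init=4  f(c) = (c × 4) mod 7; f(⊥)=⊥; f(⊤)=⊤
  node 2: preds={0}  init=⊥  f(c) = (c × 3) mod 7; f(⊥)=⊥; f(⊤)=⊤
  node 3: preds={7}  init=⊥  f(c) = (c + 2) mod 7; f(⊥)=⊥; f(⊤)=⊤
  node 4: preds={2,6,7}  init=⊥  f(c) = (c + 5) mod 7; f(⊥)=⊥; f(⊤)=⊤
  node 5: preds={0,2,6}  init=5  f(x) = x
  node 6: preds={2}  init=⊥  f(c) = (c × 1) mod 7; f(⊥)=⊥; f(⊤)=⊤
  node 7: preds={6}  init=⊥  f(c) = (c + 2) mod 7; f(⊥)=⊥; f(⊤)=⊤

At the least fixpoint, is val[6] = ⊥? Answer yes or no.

Trace (8 dequeues):
  [1] u=0 | in ⊥ | out ⊥ | ==
  [2] u=1 | in ⊥ | out 4 | ==
  [3] u=2 | in ⊥ | out ⊥ | ==
  [4] u=3 | in ⊥ | out ⊥ | ==
  [5] u=4 | in ⊥ | out ⊥ | ==
  [6] u=5 | in ⊥ | out 5 | ==
  [7] u=6 | in ⊥ | out ⊥ | ==
  [8] u=7 | in ⊥ | out ⊥ | ==

Converged values:
  [0] ⊥
  [1] 4
  [2] ⊥
  [3] ⊥
  [4] ⊥
  [5] 5
  [6] ⊥
  [7] ⊥

yes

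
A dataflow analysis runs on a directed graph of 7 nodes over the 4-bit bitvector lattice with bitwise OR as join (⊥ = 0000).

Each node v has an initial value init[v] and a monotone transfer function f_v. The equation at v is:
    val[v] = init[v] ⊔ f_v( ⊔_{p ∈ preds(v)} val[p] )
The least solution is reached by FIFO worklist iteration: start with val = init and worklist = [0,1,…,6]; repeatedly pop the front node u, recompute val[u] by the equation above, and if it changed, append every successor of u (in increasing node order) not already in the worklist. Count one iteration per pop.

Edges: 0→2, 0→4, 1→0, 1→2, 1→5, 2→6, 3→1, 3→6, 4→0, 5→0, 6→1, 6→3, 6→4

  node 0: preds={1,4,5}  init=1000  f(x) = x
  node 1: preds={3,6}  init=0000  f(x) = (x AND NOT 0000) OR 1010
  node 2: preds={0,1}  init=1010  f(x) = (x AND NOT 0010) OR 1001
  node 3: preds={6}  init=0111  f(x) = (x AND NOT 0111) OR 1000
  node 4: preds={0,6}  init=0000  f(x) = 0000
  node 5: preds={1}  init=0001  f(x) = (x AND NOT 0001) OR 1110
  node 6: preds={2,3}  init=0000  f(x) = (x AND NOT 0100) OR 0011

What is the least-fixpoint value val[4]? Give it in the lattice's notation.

Worklist (12 pops):
  #1 pop 0: in=0001 → 1001 (was 1000); enqueue []
  #2 pop 1: in=0111 → 1111 (was 0000); enqueue [0]
  #3 pop 2: in=1111 → 1111 (was 1010); enqueue []
  #4 pop 3: in=0000 → 1111 (was 0111); enqueue [1]
  #5 pop 4: in=1001 → 0000 (no change)
  #6 pop 5: in=1111 → 1111 (was 0001); enqueue []
  #7 pop 6: in=1111 → 1011 (was 0000); enqueue [3,4]
  #8 pop 0: in=1111 → 1111 (was 1001); enqueue [2]
  #9 pop 1: in=1111 → 1111 (no change)
  #10 pop 3: in=1011 → 1111 (no change)
  #11 pop 4: in=1111 → 0000 (no change)
  #12 pop 2: in=1111 → 1111 (no change)

Fixpoint:
  val[0] = 1111
  val[1] = 1111
  val[2] = 1111
  val[3] = 1111
  val[4] = 0000
  val[5] = 1111
  val[6] = 1011

0000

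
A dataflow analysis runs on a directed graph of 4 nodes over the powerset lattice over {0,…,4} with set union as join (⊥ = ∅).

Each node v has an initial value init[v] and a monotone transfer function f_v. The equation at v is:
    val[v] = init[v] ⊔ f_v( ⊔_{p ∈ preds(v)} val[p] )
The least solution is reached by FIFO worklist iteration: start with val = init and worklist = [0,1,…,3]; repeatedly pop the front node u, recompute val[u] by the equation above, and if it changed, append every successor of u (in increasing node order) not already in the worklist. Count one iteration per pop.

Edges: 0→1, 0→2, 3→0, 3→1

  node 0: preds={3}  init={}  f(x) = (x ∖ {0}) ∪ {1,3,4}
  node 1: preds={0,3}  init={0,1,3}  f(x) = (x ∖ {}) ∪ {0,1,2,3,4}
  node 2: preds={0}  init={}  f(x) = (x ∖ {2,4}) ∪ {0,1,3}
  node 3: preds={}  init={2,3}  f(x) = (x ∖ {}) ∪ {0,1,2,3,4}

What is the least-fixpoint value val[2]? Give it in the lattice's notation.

{0,1,3}

Iteration log — 6 steps:
  step 1. node 0  ⊔preds={2,3}  new={1,2,3,4}  old={}  +wl: 
  step 2. node 1  ⊔preds={1,2,3,4}  new={0,1,2,3,4}  old={0,1,3}  +wl: 
  step 3. node 2  ⊔preds={1,2,3,4}  new={0,1,3}  old={}  +wl: 
  step 4. node 3  ⊔preds={}  new={0,1,2,3,4}  old={2,3}  +wl: 0,1
  step 5. node 0  ⊔preds={0,1,2,3,4}  new={1,2,3,4}  stable
  step 6. node 1  ⊔preds={0,1,2,3,4}  new={0,1,2,3,4}  stable

Least fixpoint reached:
  node 0: {1,2,3,4}
  node 1: {0,1,2,3,4}
  node 2: {0,1,3}
  node 3: {0,1,2,3,4}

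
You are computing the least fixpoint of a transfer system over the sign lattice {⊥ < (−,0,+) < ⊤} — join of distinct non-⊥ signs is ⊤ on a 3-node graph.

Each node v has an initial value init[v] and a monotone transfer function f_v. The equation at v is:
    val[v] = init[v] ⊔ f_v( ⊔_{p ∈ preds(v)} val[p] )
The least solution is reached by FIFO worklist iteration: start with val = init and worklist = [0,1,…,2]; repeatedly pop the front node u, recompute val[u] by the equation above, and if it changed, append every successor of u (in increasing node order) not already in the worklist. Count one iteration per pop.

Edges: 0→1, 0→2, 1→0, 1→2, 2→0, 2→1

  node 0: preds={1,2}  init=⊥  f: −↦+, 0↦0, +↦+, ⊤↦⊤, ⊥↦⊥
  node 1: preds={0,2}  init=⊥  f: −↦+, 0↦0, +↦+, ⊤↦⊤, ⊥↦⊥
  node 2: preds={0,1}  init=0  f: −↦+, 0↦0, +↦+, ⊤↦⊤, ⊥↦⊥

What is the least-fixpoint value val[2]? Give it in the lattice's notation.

0

Trace (4 dequeues):
  [1] u=0 | in 0 | out 0 | prev ⊥ | push {}
  [2] u=1 | in 0 | out 0 | prev ⊥ | push {0}
  [3] u=2 | in 0 | out 0 | ==
  [4] u=0 | in 0 | out 0 | ==

Converged values:
  [0] 0
  [1] 0
  [2] 0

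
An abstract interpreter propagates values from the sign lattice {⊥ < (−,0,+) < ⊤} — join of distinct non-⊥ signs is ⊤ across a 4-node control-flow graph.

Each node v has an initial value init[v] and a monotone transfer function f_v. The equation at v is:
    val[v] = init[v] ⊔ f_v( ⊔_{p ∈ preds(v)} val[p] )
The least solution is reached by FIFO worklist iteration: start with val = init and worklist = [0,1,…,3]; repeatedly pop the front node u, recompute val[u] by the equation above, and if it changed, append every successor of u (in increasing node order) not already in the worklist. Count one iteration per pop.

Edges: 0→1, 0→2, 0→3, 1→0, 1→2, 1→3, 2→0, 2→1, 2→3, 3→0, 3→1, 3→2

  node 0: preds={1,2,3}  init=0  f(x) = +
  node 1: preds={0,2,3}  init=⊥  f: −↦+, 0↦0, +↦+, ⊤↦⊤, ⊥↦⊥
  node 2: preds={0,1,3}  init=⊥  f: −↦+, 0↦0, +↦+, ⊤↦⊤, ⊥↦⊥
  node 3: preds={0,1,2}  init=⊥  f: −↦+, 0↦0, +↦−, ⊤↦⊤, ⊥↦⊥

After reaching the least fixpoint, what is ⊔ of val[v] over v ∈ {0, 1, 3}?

Worklist (7 pops):
  #1 pop 0: in=⊥ → ⊤ (was 0); enqueue []
  #2 pop 1: in=⊤ → ⊤ (was ⊥); enqueue [0]
  #3 pop 2: in=⊤ → ⊤ (was ⊥); enqueue [1]
  #4 pop 3: in=⊤ → ⊤ (was ⊥); enqueue [2]
  #5 pop 0: in=⊤ → ⊤ (no change)
  #6 pop 1: in=⊤ → ⊤ (no change)
  #7 pop 2: in=⊤ → ⊤ (no change)

Fixpoint:
  val[0] = ⊤
  val[1] = ⊤
  val[2] = ⊤
  val[3] = ⊤

⊤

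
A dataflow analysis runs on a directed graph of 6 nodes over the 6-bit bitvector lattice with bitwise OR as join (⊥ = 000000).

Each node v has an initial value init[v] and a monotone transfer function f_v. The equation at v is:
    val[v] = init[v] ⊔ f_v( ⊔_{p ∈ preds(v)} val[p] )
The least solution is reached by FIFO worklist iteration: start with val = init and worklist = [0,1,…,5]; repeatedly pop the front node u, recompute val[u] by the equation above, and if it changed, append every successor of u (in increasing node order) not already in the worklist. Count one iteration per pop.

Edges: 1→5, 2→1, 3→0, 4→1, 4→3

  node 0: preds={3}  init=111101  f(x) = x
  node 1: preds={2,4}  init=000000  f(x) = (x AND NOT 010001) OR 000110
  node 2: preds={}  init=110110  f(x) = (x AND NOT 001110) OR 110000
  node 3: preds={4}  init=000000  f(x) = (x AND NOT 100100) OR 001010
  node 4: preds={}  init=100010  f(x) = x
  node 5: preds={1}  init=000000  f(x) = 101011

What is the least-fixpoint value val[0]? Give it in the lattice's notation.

111111

Worklist (7 pops):
  #1 pop 0: in=000000 → 111101 (no change)
  #2 pop 1: in=110110 → 100110 (was 000000); enqueue []
  #3 pop 2: in=000000 → 110110 (no change)
  #4 pop 3: in=100010 → 001010 (was 000000); enqueue [0]
  #5 pop 4: in=000000 → 100010 (no change)
  #6 pop 5: in=100110 → 101011 (was 000000); enqueue []
  #7 pop 0: in=001010 → 111111 (was 111101); enqueue []

Fixpoint:
  val[0] = 111111
  val[1] = 100110
  val[2] = 110110
  val[3] = 001010
  val[4] = 100010
  val[5] = 101011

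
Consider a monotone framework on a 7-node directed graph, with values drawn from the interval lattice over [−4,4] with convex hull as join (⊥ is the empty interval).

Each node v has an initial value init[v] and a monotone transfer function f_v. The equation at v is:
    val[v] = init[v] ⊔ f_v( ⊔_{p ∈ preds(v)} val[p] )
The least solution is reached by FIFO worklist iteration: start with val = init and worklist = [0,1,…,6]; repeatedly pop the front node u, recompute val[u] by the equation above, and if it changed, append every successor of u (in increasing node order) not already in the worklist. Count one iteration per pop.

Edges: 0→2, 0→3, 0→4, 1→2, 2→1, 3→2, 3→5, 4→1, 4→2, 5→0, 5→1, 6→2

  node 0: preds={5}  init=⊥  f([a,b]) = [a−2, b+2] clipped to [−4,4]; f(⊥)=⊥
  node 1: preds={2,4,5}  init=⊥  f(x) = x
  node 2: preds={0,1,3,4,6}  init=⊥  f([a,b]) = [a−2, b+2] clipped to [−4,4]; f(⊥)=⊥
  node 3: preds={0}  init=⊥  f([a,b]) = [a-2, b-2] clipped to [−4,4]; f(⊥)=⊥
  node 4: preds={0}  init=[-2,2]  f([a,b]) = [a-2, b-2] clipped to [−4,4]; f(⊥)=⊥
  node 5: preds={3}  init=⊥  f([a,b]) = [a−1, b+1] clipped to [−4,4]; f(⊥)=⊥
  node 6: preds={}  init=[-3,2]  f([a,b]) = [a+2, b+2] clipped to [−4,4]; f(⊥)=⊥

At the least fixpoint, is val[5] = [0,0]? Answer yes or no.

Trace (9 dequeues):
  [1] u=0 | in ⊥ | out ⊥ | ==
  [2] u=1 | in [-2,2] | out [-2,2] | prev ⊥ | push {}
  [3] u=2 | in [-3,2] | out [-4,4] | prev ⊥ | push {1}
  [4] u=3 | in ⊥ | out ⊥ | ==
  [5] u=4 | in ⊥ | out [-2,2] | ==
  [6] u=5 | in ⊥ | out ⊥ | ==
  [7] u=6 | in ⊥ | out [-3,2] | ==
  [8] u=1 | in [-4,4] | out [-4,4] | prev [-2,2] | push {2}
  [9] u=2 | in [-4,4] | out [-4,4] | ==

Converged values:
  [0] ⊥
  [1] [-4,4]
  [2] [-4,4]
  [3] ⊥
  [4] [-2,2]
  [5] ⊥
  [6] [-3,2]

no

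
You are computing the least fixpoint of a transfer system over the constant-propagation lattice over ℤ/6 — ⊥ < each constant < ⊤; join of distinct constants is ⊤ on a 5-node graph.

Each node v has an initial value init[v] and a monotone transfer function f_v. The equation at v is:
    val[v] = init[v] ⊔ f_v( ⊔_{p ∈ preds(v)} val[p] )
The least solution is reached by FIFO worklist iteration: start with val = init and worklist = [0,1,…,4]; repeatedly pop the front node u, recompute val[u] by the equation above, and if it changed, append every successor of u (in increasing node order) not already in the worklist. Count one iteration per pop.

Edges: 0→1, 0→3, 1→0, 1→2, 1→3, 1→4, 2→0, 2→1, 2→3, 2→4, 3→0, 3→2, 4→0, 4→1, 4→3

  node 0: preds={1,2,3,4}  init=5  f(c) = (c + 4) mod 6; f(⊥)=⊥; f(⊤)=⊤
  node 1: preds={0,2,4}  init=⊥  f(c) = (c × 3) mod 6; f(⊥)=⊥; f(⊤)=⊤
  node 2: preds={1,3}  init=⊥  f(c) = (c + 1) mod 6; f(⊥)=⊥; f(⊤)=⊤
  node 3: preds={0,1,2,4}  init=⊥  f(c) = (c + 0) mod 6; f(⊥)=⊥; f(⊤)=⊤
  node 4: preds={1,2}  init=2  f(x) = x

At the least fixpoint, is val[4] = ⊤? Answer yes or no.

Worklist (9 pops):
  #1 pop 0: in=2 → ⊤ (was 5); enqueue []
  #2 pop 1: in=⊤ → ⊤ (was ⊥); enqueue [0]
  #3 pop 2: in=⊤ → ⊤ (was ⊥); enqueue [1]
  #4 pop 3: in=⊤ → ⊤ (was ⊥); enqueue [2]
  #5 pop 4: in=⊤ → ⊤ (was 2); enqueue [3]
  #6 pop 0: in=⊤ → ⊤ (no change)
  #7 pop 1: in=⊤ → ⊤ (no change)
  #8 pop 2: in=⊤ → ⊤ (no change)
  #9 pop 3: in=⊤ → ⊤ (no change)

Fixpoint:
  val[0] = ⊤
  val[1] = ⊤
  val[2] = ⊤
  val[3] = ⊤
  val[4] = ⊤

yes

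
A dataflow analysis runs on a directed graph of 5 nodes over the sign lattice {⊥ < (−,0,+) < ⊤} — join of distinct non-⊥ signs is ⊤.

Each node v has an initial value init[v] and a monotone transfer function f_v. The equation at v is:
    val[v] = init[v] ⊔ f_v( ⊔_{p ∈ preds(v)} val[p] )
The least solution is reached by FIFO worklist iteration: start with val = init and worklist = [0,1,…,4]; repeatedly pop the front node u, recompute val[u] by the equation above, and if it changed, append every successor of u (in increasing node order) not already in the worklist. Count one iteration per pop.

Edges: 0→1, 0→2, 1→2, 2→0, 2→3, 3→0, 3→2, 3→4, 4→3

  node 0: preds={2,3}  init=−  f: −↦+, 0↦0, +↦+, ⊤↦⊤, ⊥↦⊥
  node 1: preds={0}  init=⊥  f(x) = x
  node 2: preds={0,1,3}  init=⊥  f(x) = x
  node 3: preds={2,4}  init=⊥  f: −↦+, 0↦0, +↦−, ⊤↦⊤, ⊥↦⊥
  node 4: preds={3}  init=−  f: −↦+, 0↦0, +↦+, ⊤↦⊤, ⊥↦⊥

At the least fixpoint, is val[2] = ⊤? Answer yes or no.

yes

Worklist (12 pops):
  #1 pop 0: in=⊥ → − (no change)
  #2 pop 1: in=− → − (was ⊥); enqueue []
  #3 pop 2: in=− → − (was ⊥); enqueue [0]
  #4 pop 3: in=− → + (was ⊥); enqueue [2]
  #5 pop 4: in=+ → ⊤ (was −); enqueue [3]
  #6 pop 0: in=⊤ → ⊤ (was −); enqueue [1]
  #7 pop 2: in=⊤ → ⊤ (was −); enqueue [0]
  #8 pop 3: in=⊤ → ⊤ (was +); enqueue [2,4]
  #9 pop 1: in=⊤ → ⊤ (was −); enqueue []
  #10 pop 0: in=⊤ → ⊤ (no change)
  #11 pop 2: in=⊤ → ⊤ (no change)
  #12 pop 4: in=⊤ → ⊤ (no change)

Fixpoint:
  val[0] = ⊤
  val[1] = ⊤
  val[2] = ⊤
  val[3] = ⊤
  val[4] = ⊤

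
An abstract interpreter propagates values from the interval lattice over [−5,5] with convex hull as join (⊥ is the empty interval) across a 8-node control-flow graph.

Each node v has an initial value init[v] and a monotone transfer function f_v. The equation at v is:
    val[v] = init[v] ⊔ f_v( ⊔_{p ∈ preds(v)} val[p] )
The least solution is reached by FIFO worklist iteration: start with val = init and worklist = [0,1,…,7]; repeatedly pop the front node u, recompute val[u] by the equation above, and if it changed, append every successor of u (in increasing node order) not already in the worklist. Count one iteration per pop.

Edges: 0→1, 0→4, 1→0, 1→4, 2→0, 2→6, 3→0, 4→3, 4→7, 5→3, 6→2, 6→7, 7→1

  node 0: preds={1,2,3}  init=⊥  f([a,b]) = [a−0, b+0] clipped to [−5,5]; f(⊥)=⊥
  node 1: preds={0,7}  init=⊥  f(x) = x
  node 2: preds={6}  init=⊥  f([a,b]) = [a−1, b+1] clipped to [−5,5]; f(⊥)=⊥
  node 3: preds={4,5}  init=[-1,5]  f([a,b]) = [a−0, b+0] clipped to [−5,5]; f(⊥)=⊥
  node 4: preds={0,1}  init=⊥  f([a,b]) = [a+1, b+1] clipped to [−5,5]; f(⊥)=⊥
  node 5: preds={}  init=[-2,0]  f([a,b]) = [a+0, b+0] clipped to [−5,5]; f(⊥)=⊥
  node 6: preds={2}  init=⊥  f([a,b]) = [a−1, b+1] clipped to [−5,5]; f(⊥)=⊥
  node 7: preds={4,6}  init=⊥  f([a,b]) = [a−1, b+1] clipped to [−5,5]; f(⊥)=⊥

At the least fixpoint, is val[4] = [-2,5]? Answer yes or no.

Worklist (16 pops):
  #1 pop 0: in=[-1,5] → [-1,5] (was ⊥); enqueue []
  #2 pop 1: in=[-1,5] → [-1,5] (was ⊥); enqueue [0]
  #3 pop 2: in=⊥ → ⊥ (no change)
  #4 pop 3: in=[-2,0] → [-2,5] (was [-1,5]); enqueue []
  #5 pop 4: in=[-1,5] → [0,5] (was ⊥); enqueue [3]
  #6 pop 5: in=⊥ → [-2,0] (no change)
  #7 pop 6: in=⊥ → ⊥ (no change)
  #8 pop 7: in=[0,5] → [-1,5] (was ⊥); enqueue [1]
  #9 pop 0: in=[-2,5] → [-2,5] (was [-1,5]); enqueue [4]
  #10 pop 3: in=[-2,5] → [-2,5] (no change)
  #11 pop 1: in=[-2,5] → [-2,5] (was [-1,5]); enqueue [0]
  #12 pop 4: in=[-2,5] → [-1,5] (was [0,5]); enqueue [3,7]
  #13 pop 0: in=[-2,5] → [-2,5] (no change)
  #14 pop 3: in=[-2,5] → [-2,5] (no change)
  #15 pop 7: in=[-1,5] → [-2,5] (was [-1,5]); enqueue [1]
  #16 pop 1: in=[-2,5] → [-2,5] (no change)

Fixpoint:
  val[0] = [-2,5]
  val[1] = [-2,5]
  val[2] = ⊥
  val[3] = [-2,5]
  val[4] = [-1,5]
  val[5] = [-2,0]
  val[6] = ⊥
  val[7] = [-2,5]

no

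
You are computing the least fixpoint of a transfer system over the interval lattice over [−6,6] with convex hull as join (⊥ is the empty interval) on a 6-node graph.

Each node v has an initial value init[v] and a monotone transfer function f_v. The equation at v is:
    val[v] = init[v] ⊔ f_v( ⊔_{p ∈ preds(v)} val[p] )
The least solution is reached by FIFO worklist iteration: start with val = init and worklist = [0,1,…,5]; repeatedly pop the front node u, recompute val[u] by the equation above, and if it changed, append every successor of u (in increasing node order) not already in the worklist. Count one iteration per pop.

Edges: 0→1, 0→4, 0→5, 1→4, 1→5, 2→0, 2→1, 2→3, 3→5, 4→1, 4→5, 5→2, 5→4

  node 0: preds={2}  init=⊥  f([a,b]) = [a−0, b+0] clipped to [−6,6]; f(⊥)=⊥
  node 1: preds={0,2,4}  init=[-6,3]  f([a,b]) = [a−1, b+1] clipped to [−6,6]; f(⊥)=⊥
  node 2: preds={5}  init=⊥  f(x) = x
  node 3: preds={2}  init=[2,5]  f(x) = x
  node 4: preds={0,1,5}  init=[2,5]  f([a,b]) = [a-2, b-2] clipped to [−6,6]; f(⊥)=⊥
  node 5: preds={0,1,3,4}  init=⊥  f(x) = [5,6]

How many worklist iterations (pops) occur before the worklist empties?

14

Iteration log — 14 steps:
  step 1. node 0  ⊔preds=⊥  new=⊥  stable
  step 2. node 1  ⊔preds=[2,5]  new=[-6,6]  old=[-6,3]  +wl: 
  step 3. node 2  ⊔preds=⊥  new=⊥  stable
  step 4. node 3  ⊔preds=⊥  new=[2,5]  stable
  step 5. node 4  ⊔preds=[-6,6]  new=[-6,5]  old=[2,5]  +wl: 1
  step 6. node 5  ⊔preds=[-6,6]  new=[5,6]  old=⊥  +wl: 2,4
  step 7. node 1  ⊔preds=[-6,5]  new=[-6,6]  stable
  step 8. node 2  ⊔preds=[5,6]  new=[5,6]  old=⊥  +wl: 0,1,3
  step 9. node 4  ⊔preds=[-6,6]  new=[-6,5]  stable
  step 10. node 0  ⊔preds=[5,6]  new=[5,6]  old=⊥  +wl: 4,5
  step 11. node 1  ⊔preds=[-6,6]  new=[-6,6]  stable
  step 12. node 3  ⊔preds=[5,6]  new=[2,6]  old=[2,5]  +wl: 
  step 13. node 4  ⊔preds=[-6,6]  new=[-6,5]  stable
  step 14. node 5  ⊔preds=[-6,6]  new=[5,6]  stable

Least fixpoint reached:
  node 0: [5,6]
  node 1: [-6,6]
  node 2: [5,6]
  node 3: [2,6]
  node 4: [-6,5]
  node 5: [5,6]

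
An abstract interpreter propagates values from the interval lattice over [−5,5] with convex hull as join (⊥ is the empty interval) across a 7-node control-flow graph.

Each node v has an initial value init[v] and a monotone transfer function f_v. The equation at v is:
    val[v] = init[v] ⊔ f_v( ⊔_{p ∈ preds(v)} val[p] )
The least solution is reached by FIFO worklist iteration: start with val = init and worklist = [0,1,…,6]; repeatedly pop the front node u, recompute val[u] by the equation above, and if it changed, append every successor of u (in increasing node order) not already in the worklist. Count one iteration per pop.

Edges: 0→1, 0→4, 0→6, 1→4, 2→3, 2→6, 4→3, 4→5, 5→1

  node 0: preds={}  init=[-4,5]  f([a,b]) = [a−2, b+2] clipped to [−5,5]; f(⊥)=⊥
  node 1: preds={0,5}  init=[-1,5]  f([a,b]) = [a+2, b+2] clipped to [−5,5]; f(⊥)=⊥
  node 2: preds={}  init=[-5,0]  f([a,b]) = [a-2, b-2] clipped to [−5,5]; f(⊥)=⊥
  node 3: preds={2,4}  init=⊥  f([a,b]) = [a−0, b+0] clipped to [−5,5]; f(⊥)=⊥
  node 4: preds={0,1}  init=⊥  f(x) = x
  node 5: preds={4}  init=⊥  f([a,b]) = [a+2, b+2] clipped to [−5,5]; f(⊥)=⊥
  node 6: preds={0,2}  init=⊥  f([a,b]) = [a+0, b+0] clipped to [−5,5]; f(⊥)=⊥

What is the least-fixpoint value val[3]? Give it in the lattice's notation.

[-5,5]

Worklist (9 pops):
  #1 pop 0: in=⊥ → [-4,5] (no change)
  #2 pop 1: in=[-4,5] → [-2,5] (was [-1,5]); enqueue []
  #3 pop 2: in=⊥ → [-5,0] (no change)
  #4 pop 3: in=[-5,0] → [-5,0] (was ⊥); enqueue []
  #5 pop 4: in=[-4,5] → [-4,5] (was ⊥); enqueue [3]
  #6 pop 5: in=[-4,5] → [-2,5] (was ⊥); enqueue [1]
  #7 pop 6: in=[-5,5] → [-5,5] (was ⊥); enqueue []
  #8 pop 3: in=[-5,5] → [-5,5] (was [-5,0]); enqueue []
  #9 pop 1: in=[-4,5] → [-2,5] (no change)

Fixpoint:
  val[0] = [-4,5]
  val[1] = [-2,5]
  val[2] = [-5,0]
  val[3] = [-5,5]
  val[4] = [-4,5]
  val[5] = [-2,5]
  val[6] = [-5,5]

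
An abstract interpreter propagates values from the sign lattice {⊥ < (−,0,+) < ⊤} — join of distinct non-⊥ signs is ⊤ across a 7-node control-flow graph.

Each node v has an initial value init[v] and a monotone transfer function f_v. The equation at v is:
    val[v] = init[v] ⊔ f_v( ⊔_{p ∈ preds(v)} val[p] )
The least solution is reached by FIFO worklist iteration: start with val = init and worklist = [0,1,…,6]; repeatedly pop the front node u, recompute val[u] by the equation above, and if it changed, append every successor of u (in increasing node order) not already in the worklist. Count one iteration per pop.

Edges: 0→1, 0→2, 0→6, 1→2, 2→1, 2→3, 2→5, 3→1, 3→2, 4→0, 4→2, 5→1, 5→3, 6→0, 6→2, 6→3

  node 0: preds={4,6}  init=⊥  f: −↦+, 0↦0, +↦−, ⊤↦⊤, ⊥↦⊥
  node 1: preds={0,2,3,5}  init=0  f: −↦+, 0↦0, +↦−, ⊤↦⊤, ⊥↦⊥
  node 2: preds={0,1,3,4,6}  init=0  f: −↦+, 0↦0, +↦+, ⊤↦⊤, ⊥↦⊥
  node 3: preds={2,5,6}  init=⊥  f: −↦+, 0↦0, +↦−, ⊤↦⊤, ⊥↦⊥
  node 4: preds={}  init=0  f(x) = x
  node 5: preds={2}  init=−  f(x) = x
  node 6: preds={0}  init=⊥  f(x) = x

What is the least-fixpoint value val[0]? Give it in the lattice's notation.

Trace (11 dequeues):
  [1] u=0 | in 0 | out 0 | prev ⊥ | push {}
  [2] u=1 | in ⊤ | out ⊤ | prev 0 | push {}
  [3] u=2 | in ⊤ | out ⊤ | prev 0 | push {1}
  [4] u=3 | in ⊤ | out ⊤ | prev ⊥ | push {2}
  [5] u=4 | in ⊥ | out 0 | ==
  [6] u=5 | in ⊤ | out ⊤ | prev − | push {3}
  [7] u=6 | in 0 | out 0 | prev ⊥ | push {0}
  [8] u=1 | in ⊤ | out ⊤ | ==
  [9] u=2 | in ⊤ | out ⊤ | ==
  [10] u=3 | in ⊤ | out ⊤ | ==
  [11] u=0 | in 0 | out 0 | ==

Converged values:
  [0] 0
  [1] ⊤
  [2] ⊤
  [3] ⊤
  [4] 0
  [5] ⊤
  [6] 0

0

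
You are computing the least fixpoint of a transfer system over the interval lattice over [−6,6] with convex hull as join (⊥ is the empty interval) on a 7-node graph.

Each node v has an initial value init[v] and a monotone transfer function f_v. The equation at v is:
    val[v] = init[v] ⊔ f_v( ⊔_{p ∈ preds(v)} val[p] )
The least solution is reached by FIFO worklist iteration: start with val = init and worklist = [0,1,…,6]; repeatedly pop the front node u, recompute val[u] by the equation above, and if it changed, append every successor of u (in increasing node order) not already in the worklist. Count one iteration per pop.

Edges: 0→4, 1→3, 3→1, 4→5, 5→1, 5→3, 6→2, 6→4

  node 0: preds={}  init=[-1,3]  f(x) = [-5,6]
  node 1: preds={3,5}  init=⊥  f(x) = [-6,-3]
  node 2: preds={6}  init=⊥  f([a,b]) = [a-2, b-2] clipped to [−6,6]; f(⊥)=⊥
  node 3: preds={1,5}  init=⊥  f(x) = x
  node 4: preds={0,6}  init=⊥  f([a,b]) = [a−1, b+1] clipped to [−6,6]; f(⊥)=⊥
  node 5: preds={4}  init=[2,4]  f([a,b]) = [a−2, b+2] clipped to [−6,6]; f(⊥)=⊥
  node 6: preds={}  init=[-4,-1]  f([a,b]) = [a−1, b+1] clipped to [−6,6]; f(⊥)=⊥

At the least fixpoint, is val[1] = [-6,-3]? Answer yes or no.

yes

Worklist (10 pops):
  #1 pop 0: in=⊥ → [-5,6] (was [-1,3]); enqueue []
  #2 pop 1: in=[2,4] → [-6,-3] (was ⊥); enqueue []
  #3 pop 2: in=[-4,-1] → [-6,-3] (was ⊥); enqueue []
  #4 pop 3: in=[-6,4] → [-6,4] (was ⊥); enqueue [1]
  #5 pop 4: in=[-5,6] → [-6,6] (was ⊥); enqueue []
  #6 pop 5: in=[-6,6] → [-6,6] (was [2,4]); enqueue [3]
  #7 pop 6: in=⊥ → [-4,-1] (no change)
  #8 pop 1: in=[-6,6] → [-6,-3] (no change)
  #9 pop 3: in=[-6,6] → [-6,6] (was [-6,4]); enqueue [1]
  #10 pop 1: in=[-6,6] → [-6,-3] (no change)

Fixpoint:
  val[0] = [-5,6]
  val[1] = [-6,-3]
  val[2] = [-6,-3]
  val[3] = [-6,6]
  val[4] = [-6,6]
  val[5] = [-6,6]
  val[6] = [-4,-1]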